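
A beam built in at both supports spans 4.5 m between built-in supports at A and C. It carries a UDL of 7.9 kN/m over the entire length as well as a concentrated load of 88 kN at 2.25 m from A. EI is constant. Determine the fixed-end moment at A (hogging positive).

Release both end moments; the primary structure is a simply-supported span AC with redundants M_A and M_C.
On the primary (simply-supported) span, the end slopes from the loading are:
  at A: UDL 7.9: wL³/(24EI) = 30/EI
  at C: UDL 7.9: wL³/(24EI) = 30/EI
  at A: point load 88 at a = 2.25: Pab(L + b)/(6LEI) = 111.4/EI
  at C: point load 88 at a = 2.25: Pab(L + a)/(6LEI) = 111.4/EI
  θ_A0 = 141.4/EI,  θ_C0 = 141.4/EI
Flexibility coefficients: a unit moment at one end gives L/(3EI) there and L/(6EI) at the far end, so f₁₁ = f₂₂ = 1.5/EI and f₁₂ = f₂₁ = 0.75/EI.
Compatibility — zero rotation at each built-in end:
  1.5 M_A + 0.75 M_C = 141.4
  0.75 M_A + 1.5 M_C = 141.4
Solving the pair gives M_A = 62.83 kN·m and M_C = 62.83 kN·m (hogging).

M_A = 62.83 kN·m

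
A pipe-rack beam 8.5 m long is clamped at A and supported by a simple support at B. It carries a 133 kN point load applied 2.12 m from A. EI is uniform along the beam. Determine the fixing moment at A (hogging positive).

Choose R_B as the redundant. The primary structure is the cantilever fixed at A.
Primary-structure tip deflection at B by superposition:
  point load 133 at a = 2.12: Pa²(3L − a)/(6EI) = 2329/EI
Flexibility coefficient — unit upward force at B: δ_{BB} = L³/(3EI) = 204.7/EI.
Compatibility at B: δ_0 − R_B·δ_{BB} = 0, so R_B = 2329/204.7 = 11.38 kN.
Moment equilibrium about A: M_A = Σ(load moments about A) − R_B·L = 282 − 11.38×8.5 = 185.2 kN·m.

M_A = 185.2 kN·m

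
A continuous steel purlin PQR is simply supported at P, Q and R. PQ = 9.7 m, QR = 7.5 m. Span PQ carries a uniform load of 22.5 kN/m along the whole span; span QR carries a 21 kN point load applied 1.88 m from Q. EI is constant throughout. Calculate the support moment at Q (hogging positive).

M_Q = 160.5 kN·m

Take M_Q as the redundant. Released structure: two simple spans PQ and QR with a hinge at Q.
Discontinuity in slope at Q on the released structure — sum the simple-span end rotations:
  span PQ: UDL 22.5: wL³/(24EI) = 855.6/EI
  span QR: point load 21 at a = 1.88: Pab(L + b)/(6LEI) = 64.69/EI
  relative rotation θ_0 = (855.6 + 64.69)/EI = 920.3/EI
A unit hogging moment at Q produces rotation L₁/(3EI) + L₂/(3EI) = 5.733/EI.
Compatibility: M_Q·(L₁+L₂)/(3EI) = θ_0, giving M_Q = 160.5 kN·m (hogging).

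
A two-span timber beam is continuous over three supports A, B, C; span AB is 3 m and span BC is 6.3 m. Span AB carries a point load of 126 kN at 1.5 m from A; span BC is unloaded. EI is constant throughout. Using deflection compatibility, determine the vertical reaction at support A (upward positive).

Release continuity at B by inserting a hinge; the redundant is the internal moment M_B. The primary structure is two simply-supported spans AB and BC.
Discontinuity in slope at B on the released structure — sum the simple-span end rotations:
  span AB: point load 126 at a = 1.5: Pab(L + a)/(6LEI) = 70.88/EI
  relative rotation θ_0 = (70.88 + 0)/EI = 70.88/EI
A unit hogging moment at B produces rotation L₁/(3EI) + L₂/(3EI) = 3.1/EI.
Compatibility: M_B·(L₁+L₂)/(3EI) = θ_0, giving M_B = 22.86 kN·m (hogging).
Span AB, ΣM about A with M_B applied at B: R_B^{AB}·3 = 189 + 22.86, so R_B^{AB} = 70.62 kN and R_A = 126 − 70.62 = 55.38 kN.

R_A = 55.38 kN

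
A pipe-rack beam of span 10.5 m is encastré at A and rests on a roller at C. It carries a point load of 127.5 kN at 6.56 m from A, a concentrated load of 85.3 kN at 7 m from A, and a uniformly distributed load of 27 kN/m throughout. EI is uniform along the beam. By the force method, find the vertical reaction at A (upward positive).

R_A = 286.7 kN

Remove the prop at C; the released (primary) structure is a cantilever built in at A.
Primary-structure tip deflection at C by superposition:
  point load 127.5 at a = 6.56: Pa²(3L − a)/(6EI) = 22807/EI
  point load 85.3 at a = 7: Pa²(3L − a)/(6EI) = 17067/EI
  UDL 27: wL⁴/(8EI) = 41023/EI
  δ_0 = 80897/EI
Flexibility coefficient — unit upward force at C: δ_{CC} = L³/(3EI) = 385.9/EI.
The prop prevents deflection at C: R_C = δ_0/δ_{CC} = 80897/385.9 = 209.6 kN.
Vertical equilibrium: R_A = ΣP − R_C = 496.3 − 209.6 = 286.7 kN.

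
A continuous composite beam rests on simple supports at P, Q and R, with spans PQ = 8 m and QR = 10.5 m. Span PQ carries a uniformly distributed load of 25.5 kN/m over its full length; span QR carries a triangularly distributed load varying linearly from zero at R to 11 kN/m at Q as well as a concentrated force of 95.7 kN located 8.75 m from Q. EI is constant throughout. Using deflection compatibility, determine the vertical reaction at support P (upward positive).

Release continuity at Q by inserting a hinge; the redundant is the internal moment M_Q. The primary structure is two simply-supported spans PQ and QR.
End slopes at the hinge Q, treating each span as simply supported:
  span PQ: UDL 25.5: wL³/(24EI) = 544/EI
  span QR: triangular load, peak 11: w₀L³/(45EI) = 283/EI
  span QR: point load 95.7 at a = 8.75: Pab(L + b)/(6LEI) = 284.9/EI
  relative rotation θ_0 = (544 + 567.9)/EI = 1112/EI
A unit hogging moment at Q produces rotation L₁/(3EI) + L₂/(3EI) = 6.167/EI.
Slope continuity at Q: θ_0 = M_Q·6.167/EI, so M_Q = 1112/6.167 = 180.3 kN·m (hogging).
Span PQ, ΣM about P with M_Q applied at Q: R_Q^{PQ}·8 = 816 + 180.3, so R_Q^{PQ} = 124.5 kN and R_P = 204 − 124.5 = 79.46 kN.

R_P = 79.46 kN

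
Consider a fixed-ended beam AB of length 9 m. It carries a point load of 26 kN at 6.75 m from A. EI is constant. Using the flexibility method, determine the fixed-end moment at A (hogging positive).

Release both end moments; the primary structure is a simply-supported span AB with redundants M_A and M_B.
Simple-span end rotations at A and B under the given loads:
  at A: point load 26 at a = 6.75: Pab(L + b)/(6LEI) = 82.27/EI
  at B: point load 26 at a = 6.75: Pab(L + a)/(6LEI) = 115.2/EI
  θ_A0 = 82.27/EI,  θ_B0 = 115.2/EI
Flexibility coefficients: a unit moment at one end gives L/(3EI) there and L/(6EI) at the far end, so f₁₁ = f₂₂ = 3/EI and f₁₂ = f₂₁ = 1.5/EI.
Compatibility — zero rotation at each built-in end:
  3 M_A + 1.5 M_B = 82.27
  1.5 M_A + 3 M_B = 115.2
Solving the pair gives M_A = 10.97 kN·m and M_B = 32.91 kN·m (hogging).

M_A = 10.97 kN·m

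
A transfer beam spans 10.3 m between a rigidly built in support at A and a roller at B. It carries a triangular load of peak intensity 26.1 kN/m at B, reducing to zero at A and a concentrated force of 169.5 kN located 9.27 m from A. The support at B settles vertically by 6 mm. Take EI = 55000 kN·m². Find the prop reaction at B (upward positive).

Choose R_B as the redundant. The primary structure is the cantilever fixed at A.
Free-end deflection of the primary structure under the applied loading (downward +):
  triangular load, peak 26.1 at the free end: 11w₀L⁴/(120EI) = 26928/EI
  point load 169.5 at a = 9.27: Pa²(3L − a)/(6EI) = 52509/EI
  δ_0 = 79437/EI
Flexibility coefficient — unit upward force at B: δ_{BB} = L³/(3EI) = 364.2/EI.
With EI = 55000 kN·m²: δ_0 = 1.4443 m and δ_{BB} = 0.006623 m/kN.
Compatibility — the beam at B must follow the support down by 0.006 m: δ_0 − R_B·δ_{BB} = 0.006, so R_B = (1.4443 − 0.006)/0.006623 = 217.2 kN.

R_B = 217.2 kN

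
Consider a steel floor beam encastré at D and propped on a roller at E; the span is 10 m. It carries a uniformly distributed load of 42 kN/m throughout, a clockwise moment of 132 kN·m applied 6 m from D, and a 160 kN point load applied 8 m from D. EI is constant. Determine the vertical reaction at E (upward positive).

R_E = 286.8 kN

Choose R_E as the redundant. The primary structure is the cantilever fixed at D.
Downward deflection at the released point E due to the loads:
  UDL 42: wL⁴/(8EI) = 52500/EI
  clockwise couple 132 at a = 6: M₀a(2L − a)/(2EI) = 5544/EI
  point load 160 at a = 8: Pa²(3L − a)/(6EI) = 37547/EI
  δ_0 = 95591/EI
Tip deflection under a unit load at E: L³/(3EI) = 333.3/EI.
Compatibility at E: δ_0 − R_E·δ_{EE} = 0, so R_E = 95591/333.3 = 286.8 kN.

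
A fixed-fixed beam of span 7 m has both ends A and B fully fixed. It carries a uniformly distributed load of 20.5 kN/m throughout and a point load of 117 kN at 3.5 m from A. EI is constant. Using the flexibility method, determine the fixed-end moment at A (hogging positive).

Release both end moments; the primary structure is a simply-supported span AB with redundants M_A and M_B.
End rotations of the released simple span under the applied load (×1/EI):
  at A: UDL 20.5: wL³/(24EI) = 293/EI
  at B: UDL 20.5: wL³/(24EI) = 293/EI
  at A: point load 117 at a = 3.5: Pab(L + b)/(6LEI) = 358.3/EI
  at B: point load 117 at a = 3.5: Pab(L + a)/(6LEI) = 358.3/EI
  θ_A0 = 651.3/EI,  θ_B0 = 651.3/EI
Flexibility coefficients: a unit moment at one end gives L/(3EI) there and L/(6EI) at the far end, so f₁₁ = f₂₂ = 2.333/EI and f₁₂ = f₂₁ = 1.167/EI.
Compatibility — zero rotation at each built-in end:
  2.333 M_A + 1.167 M_B = 651.3
  1.167 M_A + 2.333 M_B = 651.3
Solving the pair gives M_A = 186.1 kN·m and M_B = 186.1 kN·m (hogging).

M_A = 186.1 kN·m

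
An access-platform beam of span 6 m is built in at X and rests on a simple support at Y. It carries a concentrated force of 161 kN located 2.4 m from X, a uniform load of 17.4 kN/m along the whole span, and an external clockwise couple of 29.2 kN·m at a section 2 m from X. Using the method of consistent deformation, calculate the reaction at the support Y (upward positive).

Take the reaction at Y as the redundant and release it; the primary structure is a cantilever fixed at X.
Primary-structure tip deflection at Y by superposition:
  point load 161 at a = 2.4: Pa²(3L − a)/(6EI) = 2411/EI
  UDL 17.4: wL⁴/(8EI) = 2819/EI
  clockwise couple 29.2 at a = 2: M₀a(2L − a)/(2EI) = 292/EI
  δ_0 = 5522/EI
Flexibility coefficient — unit upward force at Y: δ_{YY} = L³/(3EI) = 72/EI.
Compatibility at Y: δ_0 − R_Y·δ_{YY} = 0, so R_Y = 5522/72 = 76.69 kN.

R_Y = 76.69 kN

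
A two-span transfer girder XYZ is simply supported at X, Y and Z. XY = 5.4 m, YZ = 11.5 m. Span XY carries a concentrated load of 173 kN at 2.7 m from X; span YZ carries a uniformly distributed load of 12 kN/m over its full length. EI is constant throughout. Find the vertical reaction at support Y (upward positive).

Release continuity at Y by inserting a hinge; the redundant is the internal moment M_Y. The primary structure is two simply-supported spans XY and YZ.
End slopes at the hinge Y, treating each span as simply supported:
  span XY: point load 173 at a = 2.7: Pab(L + a)/(6LEI) = 315.3/EI
  span YZ: UDL 12: wL³/(24EI) = 760.4/EI
  relative rotation θ_0 = (315.3 + 760.4)/EI = 1076/EI
A unit hogging moment at Y produces rotation L₁/(3EI) + L₂/(3EI) = 5.633/EI.
Slope continuity at Y: θ_0 = M_Y·5.633/EI, so M_Y = 1076/5.633 = 191 kN·m (hogging).
Span XY, ΣM about X with M_Y applied at Y: R_Y^{XY}·5.4 = 467.1 + 191, so R_Y^{XY} = 121.9 kN and R_X = 173 − 121.9 = 51.14 kN.
Span YZ, ΣM about Z: R_Y^{YZ}·11.5 = 793.5 + 191, so R_Y^{YZ} = 85.61 kN and R_Z = 138 − 85.61 = 52.39 kN.
R_Y = 121.9 + 85.61 = 207.5 kN.

R_Y = 207.5 kN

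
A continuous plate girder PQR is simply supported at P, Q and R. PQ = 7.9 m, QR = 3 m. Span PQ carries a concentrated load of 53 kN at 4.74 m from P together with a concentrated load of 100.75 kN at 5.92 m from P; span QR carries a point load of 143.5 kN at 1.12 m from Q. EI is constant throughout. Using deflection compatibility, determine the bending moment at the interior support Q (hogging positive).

M_Q = 175.6 kN·m

Insert a hinge at Q; M_Q is the redundant, and each span becomes simply supported.
End slopes at the hinge Q, treating each span as simply supported:
  span PQ: point load 53 at a = 4.74: Pab(L + a)/(6LEI) = 211.7/EI
  span PQ: point load 100.75 at a = 5.92: Pab(L + a)/(6LEI) = 344.3/EI
  span QR: point load 143.5 at a = 1.12: Pab(L + b)/(6LEI) = 81.92/EI
  relative rotation θ_0 = (556 + 81.92)/EI = 637.9/EI
A unit hogging moment at Q produces rotation L₁/(3EI) + L₂/(3EI) = 3.633/EI.
Compatibility: M_Q·(L₁+L₂)/(3EI) = θ_0, giving M_Q = 175.6 kN·m (hogging).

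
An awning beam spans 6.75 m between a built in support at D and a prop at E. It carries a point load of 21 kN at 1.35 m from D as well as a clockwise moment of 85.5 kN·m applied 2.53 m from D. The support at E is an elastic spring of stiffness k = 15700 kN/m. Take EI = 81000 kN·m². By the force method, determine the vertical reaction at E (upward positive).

Take the reaction at E as the redundant and release it; the primary structure is a cantilever fixed at D.
Primary-structure tip deflection at E by superposition:
  point load 21 at a = 1.35: Pa²(3L − a)/(6EI) = 120.6/EI
  clockwise couple 85.5 at a = 2.53: M₀a(2L − a)/(2EI) = 1186/EI
  δ_0 = 1307/EI
Flexibility coefficient — unit upward force at E: δ_{EE} = L³/(3EI) = 102.5/EI.
With EI = 81000 kN·m²: δ_0 = 0.016136 m and δ_{EE} = 0.001266 m/kN.
Compatibility — the spring shortens by R_E/k under the reaction it provides: δ_0 − R_E·δ_{EE} = R_E/k. With 1/k = 0.000064 m/kN, R_E = δ_0 / (δ_{EE} + 1/k) = 0.016136 / (0.001266 + 0.000064) = 12.14 kN.

R_E = 12.14 kN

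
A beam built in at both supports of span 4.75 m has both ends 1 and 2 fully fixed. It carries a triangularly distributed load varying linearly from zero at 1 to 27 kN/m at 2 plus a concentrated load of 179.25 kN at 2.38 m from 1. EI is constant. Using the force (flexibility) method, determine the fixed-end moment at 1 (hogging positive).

M_1 = 126.5 kN·m

Take the two fixed-end moments M_1, M_2 as redundants; the released structure is the simple span 12.
End rotations of the released simple span under the applied load (×1/EI):
  at 1: triangular load, peak 27: 7w₀L³/(360EI) = 56.27/EI
  at 2: triangular load, peak 27: w₀L³/(45EI) = 64.3/EI
  at 1: point load 179.25 at a = 2.38: Pab(L + b)/(6LEI) = 252.6/EI
  at 2: point load 179.25 at a = 2.38: Pab(L + a)/(6LEI) = 252.9/EI
  θ_10 = 308.9/EI,  θ_20 = 317.2/EI
Flexibility coefficients: a unit moment at one end gives L/(3EI) there and L/(6EI) at the far end, so f₁₁ = f₂₂ = 1.583/EI and f₁₂ = f₂₁ = 0.7917/EI.
Compatibility — zero rotation at each built-in end:
  1.583 M_1 + 0.7917 M_2 = 308.9
  0.7917 M_1 + 1.583 M_2 = 317.2
Solving the pair gives M_1 = 126.5 kN·m and M_2 = 137.1 kN·m (hogging).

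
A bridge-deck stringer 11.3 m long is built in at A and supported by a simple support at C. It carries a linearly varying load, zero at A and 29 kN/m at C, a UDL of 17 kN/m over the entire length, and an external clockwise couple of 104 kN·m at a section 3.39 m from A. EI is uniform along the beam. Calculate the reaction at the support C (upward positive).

R_C = 169.2 kN

Remove the prop at C; the released (primary) structure is a cantilever built in at A.
Primary-structure tip deflection at C by superposition:
  triangular load, peak 29 at the free end: 11w₀L⁴/(120EI) = 43343/EI
  UDL 17: wL⁴/(8EI) = 34648/EI
  clockwise couple 104 at a = 3.39: M₀a(2L − a)/(2EI) = 3386/EI
  δ_0 = 81377/EI
Tip deflection under a unit load at C: L³/(3EI) = 481/EI.
The prop prevents deflection at C: R_C = δ_0/δ_{CC} = 81377/481 = 169.2 kN.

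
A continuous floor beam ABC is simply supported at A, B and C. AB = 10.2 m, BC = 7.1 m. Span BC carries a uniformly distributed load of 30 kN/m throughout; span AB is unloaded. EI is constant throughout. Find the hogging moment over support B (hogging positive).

M_B = 77.58 kN·m

Insert a hinge at B; M_B is the redundant, and each span becomes simply supported.
Rotations at B on the released spans (each span's end-slope, ×1/EI):
  span BC: UDL 30: wL³/(24EI) = 447.4/EI
  relative rotation θ_0 = (0 + 447.4)/EI = 447.4/EI
A unit hogging moment at B produces rotation L₁/(3EI) + L₂/(3EI) = 5.767/EI.
Compatibility: M_B·(L₁+L₂)/(3EI) = θ_0, giving M_B = 77.58 kN·m (hogging).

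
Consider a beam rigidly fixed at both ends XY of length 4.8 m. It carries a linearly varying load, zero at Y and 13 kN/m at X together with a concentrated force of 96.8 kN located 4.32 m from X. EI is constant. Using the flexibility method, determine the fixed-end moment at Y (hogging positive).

M_Y = 47.62 kN·m

Take the two fixed-end moments M_X, M_Y as redundants; the released structure is the simple span XY.
End rotations of the released simple span under the applied load (×1/EI):
  at X: triangular load, peak 13: w₀L³/(45EI) = 31.95/EI
  at Y: triangular load, peak 13: 7w₀L³/(360EI) = 27.96/EI
  at X: point load 96.8 at a = 4.32: Pab(L + b)/(6LEI) = 36.8/EI
  at Y: point load 96.8 at a = 4.32: Pab(L + a)/(6LEI) = 63.56/EI
  θ_X0 = 68.75/EI,  θ_Y0 = 91.52/EI
Flexibility coefficients: a unit moment at one end gives L/(3EI) there and L/(6EI) at the far end, so f₁₁ = f₂₂ = 1.6/EI and f₁₂ = f₂₁ = 0.8/EI.
Compatibility — zero rotation at each built-in end:
  1.6 M_X + 0.8 M_Y = 68.75
  0.8 M_X + 1.6 M_Y = 91.52
Solving the pair gives M_X = 19.16 kN·m and M_Y = 47.62 kN·m (hogging).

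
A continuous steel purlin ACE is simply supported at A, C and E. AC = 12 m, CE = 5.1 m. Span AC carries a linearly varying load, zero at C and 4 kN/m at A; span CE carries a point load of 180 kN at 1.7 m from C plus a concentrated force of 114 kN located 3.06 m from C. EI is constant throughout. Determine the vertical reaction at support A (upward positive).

R_A = 7.382 kN

Take M_C as the redundant. Released structure: two simple spans AC and CE with a hinge at C.
End slopes at the hinge C, treating each span as simply supported:
  span AC: triangular load, peak 4: 7w₀L³/(360EI) = 134.4/EI
  span CE: point load 180 at a = 1.7: Pab(L + b)/(6LEI) = 289/EI
  span CE: point load 114 at a = 3.06: Pab(L + b)/(6LEI) = 166/EI
  relative rotation θ_0 = (134.4 + 455)/EI = 589.4/EI
A unit hogging moment at C produces rotation L₁/(3EI) + L₂/(3EI) = 5.7/EI.
Slope continuity at C: θ_0 = M_C·5.7/EI, so M_C = 589.4/5.7 = 103.4 kN·m (hogging).
Span AC, ΣM about A with M_C applied at C: R_C^{AC}·12 = 96 + 103.4, so R_C^{AC} = 16.62 kN and R_A = 24 − 16.62 = 7.382 kN.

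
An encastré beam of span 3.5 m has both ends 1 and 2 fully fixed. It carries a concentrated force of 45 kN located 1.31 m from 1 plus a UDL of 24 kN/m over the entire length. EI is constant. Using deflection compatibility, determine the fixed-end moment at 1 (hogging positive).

Release both end moments; the primary structure is a simply-supported span 12 with redundants M_1 and M_2.
Simple-span end rotations at 1 and 2 under the given loads:
  at 1: point load 45 at a = 1.31: Pab(L + b)/(6LEI) = 34.98/EI
  at 2: point load 45 at a = 1.31: Pab(L + a)/(6LEI) = 29.57/EI
  at 1: UDL 24: wL³/(24EI) = 42.88/EI
  at 2: UDL 24: wL³/(24EI) = 42.88/EI
  θ_10 = 77.86/EI,  θ_20 = 72.45/EI
Flexibility coefficients: a unit moment at one end gives L/(3EI) there and L/(6EI) at the far end, so f₁₁ = f₂₂ = 1.167/EI and f₁₂ = f₂₁ = 0.5833/EI.
Compatibility — zero rotation at each built-in end:
  1.167 M_1 + 0.5833 M_2 = 77.86
  0.5833 M_1 + 1.167 M_2 = 72.45
Solving the pair gives M_1 = 47.58 kN·m and M_2 = 38.31 kN·m (hogging).

M_1 = 47.58 kN·m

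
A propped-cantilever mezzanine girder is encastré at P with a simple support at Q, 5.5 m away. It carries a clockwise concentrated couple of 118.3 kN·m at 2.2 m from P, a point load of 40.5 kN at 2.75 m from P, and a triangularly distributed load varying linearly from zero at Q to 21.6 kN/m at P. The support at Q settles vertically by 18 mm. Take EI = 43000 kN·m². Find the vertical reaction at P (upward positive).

R_P = 68.67 kN

Release the roller at Q. Primary structure: cantilever fixed at P.
Primary-structure tip deflection at Q by superposition:
  clockwise couple 118.3 at a = 2.2: M₀a(2L − a)/(2EI) = 1145/EI
  point load 40.5 at a = 2.75: Pa²(3L − a)/(6EI) = 701.9/EI
  triangular load, peak 21.6 at the fixed end: w₀L⁴/(30EI) = 658.8/EI
  δ_0 = 2506/EI
Tip deflection under a unit load at Q: L³/(3EI) = 55.46/EI.
With EI = 43000 kN·m²: δ_0 = 0.058276 m and δ_{QQ} = 0.00129 m/kN.
Compatibility — the beam at Q must follow the support down by 0.018 m: δ_0 − R_Q·δ_{QQ} = 0.018, so R_Q = (0.058276 − 0.018)/0.00129 = 31.23 kN.
Vertical equilibrium: R_P = ΣP − R_Q = 99.9 − 31.23 = 68.67 kN.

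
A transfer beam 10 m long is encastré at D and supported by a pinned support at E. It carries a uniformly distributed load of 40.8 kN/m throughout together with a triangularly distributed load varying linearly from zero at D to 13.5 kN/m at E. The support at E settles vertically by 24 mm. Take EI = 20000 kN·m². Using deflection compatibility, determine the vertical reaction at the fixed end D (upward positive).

Release the roller at E. Primary structure: cantilever fixed at D.
Free-end deflection of the primary structure under the applied loading (downward +):
  UDL 40.8: wL⁴/(8EI) = 51000/EI
  triangular load, peak 13.5 at the free end: 11w₀L⁴/(120EI) = 12375/EI
  δ_0 = 63375/EI
Tip deflection under a unit load at E: L³/(3EI) = 333.3/EI.
With EI = 20000 kN·m²: δ_0 = 3.1688 m and δ_{EE} = 0.016667 m/kN.
Compatibility — the beam at E must follow the support down by 0.024 m: δ_0 − R_E·δ_{EE} = 0.024, so R_E = (3.1688 − 0.024)/0.016667 = 188.7 kN.
Vertical equilibrium: R_D = ΣP − R_E = 475.5 − 188.7 = 286.8 kN.

R_D = 286.8 kN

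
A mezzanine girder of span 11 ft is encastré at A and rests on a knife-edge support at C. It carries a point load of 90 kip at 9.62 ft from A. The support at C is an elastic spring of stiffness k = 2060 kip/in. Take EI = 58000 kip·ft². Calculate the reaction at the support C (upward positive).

Remove the prop at C; the released (primary) structure is a cantilever built in at A.
Downward deflection at the released point C due to the loads:
  point load 90 at a = 9.62: Pa²(3L − a)/(6EI) = 32455/EI
Tip deflection under a unit load at C: L³/(3EI) = 443.7/EI.
With EI = 58000 kip·ft²: δ_0 = 0.55957 ft and δ_{CC} = 0.007649 ft/kip.
Compatibility — the spring shortens by R_C/k under the reaction it provides: δ_0 − R_C·δ_{CC} = R_C/k. With 1/k = 1/(2060×12) ft/kip = 0.00004 ft/kip, R_C = δ_0 / (δ_{CC} + 1/k) = 0.55957 / (0.007649 + 0.00004) = 72.77 kip.

R_C = 72.77 kip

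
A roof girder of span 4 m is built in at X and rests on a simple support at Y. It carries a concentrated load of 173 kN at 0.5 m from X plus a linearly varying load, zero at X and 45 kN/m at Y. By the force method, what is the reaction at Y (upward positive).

R_Y = 53.39 kN

Release the roller at Y. Primary structure: cantilever fixed at X.
Primary-structure tip deflection at Y by superposition:
  point load 173 at a = 0.5: Pa²(3L − a)/(6EI) = 82.9/EI
  triangular load, peak 45 at the free end: 11w₀L⁴/(120EI) = 1056/EI
  δ_0 = 1139/EI
Flexibility coefficient — unit upward force at Y: δ_{YY} = L³/(3EI) = 21.33/EI.
Compatibility at Y: δ_0 − R_Y·δ_{YY} = 0, so R_Y = 1139/21.33 = 53.39 kN.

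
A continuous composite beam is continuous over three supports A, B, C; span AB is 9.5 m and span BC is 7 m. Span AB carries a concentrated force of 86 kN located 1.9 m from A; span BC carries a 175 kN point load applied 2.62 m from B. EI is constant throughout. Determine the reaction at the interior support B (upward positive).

R_B = 162.5 kN

Take M_B as the redundant. Released structure: two simple spans AB and BC with a hinge at B.
Rotations at B on the released spans (each span's end-slope, ×1/EI):
  span AB: point load 86 at a = 1.9: Pab(L + a)/(6LEI) = 248.4/EI
  span BC: point load 175 at a = 2.62: Pab(L + b)/(6LEI) = 544.1/EI
  relative rotation θ_0 = (248.4 + 544.1)/EI = 792.5/EI
A unit hogging moment at B produces rotation L₁/(3EI) + L₂/(3EI) = 5.5/EI.
Slope continuity at B: θ_0 = M_B·5.5/EI, so M_B = 792.5/5.5 = 144.1 kN·m (hogging).
Span AB, ΣM about A with M_B applied at B: R_B^{AB}·9.5 = 163.4 + 144.1, so R_B^{AB} = 32.37 kN and R_A = 86 − 32.37 = 53.63 kN.
Span BC, ΣM about C: R_B^{BC}·7 = 766.5 + 144.1, so R_B^{BC} = 130.1 kN and R_C = 175 − 130.1 = 44.92 kN.
R_B = 32.37 + 130.1 = 162.5 kN.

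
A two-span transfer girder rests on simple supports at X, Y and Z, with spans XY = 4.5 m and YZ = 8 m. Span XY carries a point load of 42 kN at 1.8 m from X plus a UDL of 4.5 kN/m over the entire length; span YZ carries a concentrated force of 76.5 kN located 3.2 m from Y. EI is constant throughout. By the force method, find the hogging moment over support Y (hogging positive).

M_Y = 90.73 kN·m

Take M_Y as the redundant. Released structure: two simple spans XY and YZ with a hinge at Y.
Discontinuity in slope at Y on the released structure — sum the simple-span end rotations:
  span XY: point load 42 at a = 1.8: Pab(L + a)/(6LEI) = 47.63/EI
  span XY: UDL 4.5: wL³/(24EI) = 17.09/EI
  span YZ: point load 76.5 at a = 3.2: Pab(L + b)/(6LEI) = 313.3/EI
  relative rotation θ_0 = (64.71 + 313.3)/EI = 378.1/EI
A unit hogging moment at Y produces rotation L₁/(3EI) + L₂/(3EI) = 4.167/EI.
Compatibility: M_Y·(L₁+L₂)/(3EI) = θ_0, giving M_Y = 90.73 kN·m (hogging).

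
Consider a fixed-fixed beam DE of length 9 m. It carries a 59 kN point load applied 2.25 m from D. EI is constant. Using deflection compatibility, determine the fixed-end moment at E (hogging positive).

Release both end moments; the primary structure is a simply-supported span DE with redundants M_D and M_E.
Simple-span end rotations at D and E under the given loads:
  at D: point load 59 at a = 2.25: Pab(L + b)/(6LEI) = 261.4/EI
  at E: point load 59 at a = 2.25: Pab(L + a)/(6LEI) = 186.7/EI
  θ_D0 = 261.4/EI,  θ_E0 = 186.7/EI
Flexibility coefficients: a unit moment at one end gives L/(3EI) there and L/(6EI) at the far end, so f₁₁ = f₂₂ = 3/EI and f₁₂ = f₂₁ = 1.5/EI.
Compatibility — zero rotation at each built-in end:
  3 M_D + 1.5 M_E = 261.4
  1.5 M_D + 3 M_E = 186.7
Solving the pair gives M_D = 74.67 kN·m and M_E = 24.89 kN·m (hogging).

M_E = 24.89 kN·m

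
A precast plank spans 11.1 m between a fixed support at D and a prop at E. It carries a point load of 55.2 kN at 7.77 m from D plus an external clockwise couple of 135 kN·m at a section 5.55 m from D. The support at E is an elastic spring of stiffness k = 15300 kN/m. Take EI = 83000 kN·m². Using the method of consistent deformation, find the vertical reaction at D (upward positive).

Choose R_E as the redundant. The primary structure is the cantilever fixed at D.
Free-end deflection of the primary structure under the applied loading (downward +):
  point load 55.2 at a = 7.77: Pa²(3L − a)/(6EI) = 14180/EI
  clockwise couple 135 at a = 5.55: M₀a(2L − a)/(2EI) = 6238/EI
  δ_0 = 20418/EI
Tip deflection under a unit load at E: L³/(3EI) = 455.9/EI.
With EI = 83000 kN·m²: δ_0 = 0.246 m and δ_{EE} = 0.005492 m/kN.
Compatibility — the spring shortens by R_E/k under the reaction it provides: δ_0 − R_E·δ_{EE} = R_E/k. With 1/k = 0.000065 m/kN, R_E = δ_0 / (δ_{EE} + 1/k) = 0.246 / (0.005492 + 0.000065) = 44.26 kN.
Vertical equilibrium: R_D = ΣP − R_E = 55.2 − 44.26 = 10.94 kN.

R_D = 10.94 kN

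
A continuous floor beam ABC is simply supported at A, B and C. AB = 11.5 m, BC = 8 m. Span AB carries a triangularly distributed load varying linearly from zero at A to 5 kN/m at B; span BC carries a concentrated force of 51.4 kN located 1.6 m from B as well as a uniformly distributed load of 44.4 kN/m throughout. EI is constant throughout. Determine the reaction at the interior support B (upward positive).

R_B = 279.4 kN

Take M_B as the redundant. Released structure: two simple spans AB and BC with a hinge at B.
End slopes at the hinge B, treating each span as simply supported:
  span AB: triangular load, peak 5: w₀L³/(45EI) = 169/EI
  span BC: point load 51.4 at a = 1.6: Pab(L + b)/(6LEI) = 157.9/EI
  span BC: UDL 44.4: wL³/(24EI) = 947.2/EI
  relative rotation θ_0 = (169 + 1105)/EI = 1274/EI
A unit hogging moment at B produces rotation L₁/(3EI) + L₂/(3EI) = 6.5/EI.
Compatibility: M_B·(L₁+L₂)/(3EI) = θ_0, giving M_B = 196 kN·m (hogging).
Span AB, ΣM about A with M_B applied at B: R_B^{AB}·11.5 = 220.4 + 196, so R_B^{AB} = 36.21 kN and R_A = 28.75 − 36.21 = -7.461 kN.
Span BC, ΣM about C: R_B^{BC}·8 = 1750 + 196, so R_B^{BC} = 243.2 kN and R_C = 406.6 − 243.2 = 163.4 kN.
R_B = 36.21 + 243.2 = 279.4 kN.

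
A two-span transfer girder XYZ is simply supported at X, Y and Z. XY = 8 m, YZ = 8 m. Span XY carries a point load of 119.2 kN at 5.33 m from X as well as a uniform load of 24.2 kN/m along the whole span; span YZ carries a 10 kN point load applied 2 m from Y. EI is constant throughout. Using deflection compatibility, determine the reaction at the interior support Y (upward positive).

R_Y = 231.6 kN

Release continuity at Y by inserting a hinge; the redundant is the internal moment M_Y. The primary structure is two simply-supported spans XY and YZ.
End slopes at the hinge Y, treating each span as simply supported:
  span XY: point load 119.2 at a = 5.33: Pab(L + a)/(6LEI) = 471.1/EI
  span XY: UDL 24.2: wL³/(24EI) = 516.3/EI
  span YZ: point load 10 at a = 2: Pab(L + b)/(6LEI) = 35/EI
  relative rotation θ_0 = (987.4 + 35)/EI = 1022/EI
A unit hogging moment at Y produces rotation L₁/(3EI) + L₂/(3EI) = 5.333/EI.
Compatibility: M_Y·(L₁+L₂)/(3EI) = θ_0, giving M_Y = 191.7 kN·m (hogging).
Span XY, ΣM about X with M_Y applied at Y: R_Y^{XY}·8 = 1410 + 191.7, so R_Y^{XY} = 200.2 kN and R_X = 312.8 − 200.2 = 112.6 kN.
Span YZ, ΣM about Z: R_Y^{YZ}·8 = 60 + 191.7, so R_Y^{YZ} = 31.46 kN and R_Z = 10 − 31.46 = -21.46 kN.
R_Y = 200.2 + 31.46 = 231.6 kN.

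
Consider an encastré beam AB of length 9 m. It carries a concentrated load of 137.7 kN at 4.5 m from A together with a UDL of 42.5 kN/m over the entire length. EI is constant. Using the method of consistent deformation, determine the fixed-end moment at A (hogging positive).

Take the two fixed-end moments M_A, M_B as redundants; the released structure is the simple span AB.
On the primary (simply-supported) span, the end slopes from the loading are:
  at A: point load 137.7 at a = 4.5: Pab(L + b)/(6LEI) = 697.1/EI
  at B: point load 137.7 at a = 4.5: Pab(L + a)/(6LEI) = 697.1/EI
  at A: UDL 42.5: wL³/(24EI) = 1291/EI
  at B: UDL 42.5: wL³/(24EI) = 1291/EI
  θ_A0 = 1988/EI,  θ_B0 = 1988/EI
Flexibility coefficients: a unit moment at one end gives L/(3EI) there and L/(6EI) at the far end, so f₁₁ = f₂₂ = 3/EI and f₁₂ = f₂₁ = 1.5/EI.
Compatibility — zero rotation at each built-in end:
  3 M_A + 1.5 M_B = 1988
  1.5 M_A + 3 M_B = 1988
Solving the pair gives M_A = 441.8 kN·m and M_B = 441.8 kN·m (hogging).

M_A = 441.8 kN·m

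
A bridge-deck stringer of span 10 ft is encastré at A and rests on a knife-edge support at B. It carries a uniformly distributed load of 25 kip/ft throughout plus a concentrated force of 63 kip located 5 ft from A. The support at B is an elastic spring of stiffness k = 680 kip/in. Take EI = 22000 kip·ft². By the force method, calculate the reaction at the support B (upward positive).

Take the reaction at B as the redundant and release it; the primary structure is a cantilever fixed at A.
Downward deflection at the released point B due to the loads:
  UDL 25: wL⁴/(8EI) = 31250/EI
  point load 63 at a = 5: Pa²(3L − a)/(6EI) = 6562/EI
  δ_0 = 37812/EI
Tip deflection under a unit load at B: L³/(3EI) = 333.3/EI.
With EI = 22000 kip·ft²: δ_0 = 1.7188 ft and δ_{BB} = 0.015152 ft/kip.
Compatibility — the spring shortens by R_B/k under the reaction it provides: δ_0 − R_B·δ_{BB} = R_B/k. With 1/k = 1/(680×12) ft/kip = 0.000123 ft/kip, R_B = δ_0 / (δ_{BB} + 1/k) = 1.7188 / (0.015152 + 0.000123) = 112.5 kip.

R_B = 112.5 kip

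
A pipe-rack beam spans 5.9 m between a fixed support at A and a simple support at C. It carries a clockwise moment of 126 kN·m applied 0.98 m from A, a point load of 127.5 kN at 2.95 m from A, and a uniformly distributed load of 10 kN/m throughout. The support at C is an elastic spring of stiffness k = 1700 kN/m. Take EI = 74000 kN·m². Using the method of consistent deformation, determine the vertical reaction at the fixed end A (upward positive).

R_A = 142.7 kN

Remove the prop at C; the released (primary) structure is a cantilever built in at A.
Primary-structure tip deflection at C by superposition:
  clockwise couple 126 at a = 0.98: M₀a(2L − a)/(2EI) = 668/EI
  point load 127.5 at a = 2.95: Pa²(3L − a)/(6EI) = 2728/EI
  UDL 10: wL⁴/(8EI) = 1515/EI
  δ_0 = 4910/EI
Tip deflection under a unit load at C: L³/(3EI) = 68.46/EI.
With EI = 74000 kN·m²: δ_0 = 0.066357 m and δ_{CC} = 0.000925 m/kN.
Compatibility — the spring shortens by R_C/k under the reaction it provides: δ_0 − R_C·δ_{CC} = R_C/k. With 1/k = 0.000588 m/kN, R_C = δ_0 / (δ_{CC} + 1/k) = 0.066357 / (0.000925 + 0.000588) = 43.85 kN.
Vertical equilibrium: R_A = ΣP − R_C = 186.5 − 43.85 = 142.7 kN.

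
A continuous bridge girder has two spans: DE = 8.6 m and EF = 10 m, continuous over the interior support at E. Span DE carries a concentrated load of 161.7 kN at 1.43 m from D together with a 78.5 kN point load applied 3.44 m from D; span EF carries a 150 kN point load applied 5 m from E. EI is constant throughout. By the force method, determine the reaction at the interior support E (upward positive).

R_E = 188.6 kN

Take M_E as the redundant. Released structure: two simple spans DE and EF with a hinge at E.
Discontinuity in slope at E on the released structure — sum the simple-span end rotations:
  span DE: point load 161.7 at a = 1.43: Pab(L + a)/(6LEI) = 322.3/EI
  span DE: point load 78.5 at a = 3.44: Pab(L + a)/(6LEI) = 325.1/EI
  span EF: point load 150 at a = 5: Pab(L + b)/(6LEI) = 937.5/EI
  relative rotation θ_0 = (647.4 + 937.5)/EI = 1585/EI
A unit hogging moment at E produces rotation L₁/(3EI) + L₂/(3EI) = 6.2/EI.
Slope continuity at E: θ_0 = M_E·6.2/EI, so M_E = 1585/6.2 = 255.6 kN·m (hogging).
Span DE, ΣM about D with M_E applied at E: R_E^{DE}·8.6 = 501.3 + 255.6, so R_E^{DE} = 88.01 kN and R_D = 240.2 − 88.01 = 152.2 kN.
Span EF, ΣM about F: R_E^{EF}·10 = 750 + 255.6, so R_E^{EF} = 100.6 kN and R_F = 150 − 100.6 = 49.44 kN.
R_E = 88.01 + 100.6 = 188.6 kN.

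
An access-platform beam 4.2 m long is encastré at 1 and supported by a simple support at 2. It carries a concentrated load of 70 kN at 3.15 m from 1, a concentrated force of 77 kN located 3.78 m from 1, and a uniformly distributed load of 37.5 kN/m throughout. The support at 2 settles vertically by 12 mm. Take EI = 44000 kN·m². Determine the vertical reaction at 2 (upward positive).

R_2 = 147.5 kN

Remove the prop at 2; the released (primary) structure is a cantilever built in at 1.
Deflection at 2 on the released cantilever, summing each load's contribution:
  point load 70 at a = 3.15: Pa²(3L − a)/(6EI) = 1094/EI
  point load 77 at a = 3.78: Pa²(3L − a)/(6EI) = 1617/EI
  UDL 37.5: wL⁴/(8EI) = 1459/EI
  δ_0 = 4170/EI
Flexibility coefficient — unit upward force at 2: δ_{22} = L³/(3EI) = 24.7/EI.
With EI = 44000 kN·m²: δ_0 = 0.09477 m and δ_{22} = 0.000561 m/kN.
Compatibility — the beam at 2 must follow the support down by 0.012 m: δ_0 − R_2·δ_{22} = 0.012, so R_2 = (0.09477 − 0.012)/0.000561 = 147.5 kN.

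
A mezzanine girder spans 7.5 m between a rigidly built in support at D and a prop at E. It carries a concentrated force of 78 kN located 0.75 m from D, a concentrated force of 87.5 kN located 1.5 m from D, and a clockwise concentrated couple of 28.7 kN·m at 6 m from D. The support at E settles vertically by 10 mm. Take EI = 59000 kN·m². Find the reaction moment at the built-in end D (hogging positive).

Remove the prop at E; the released (primary) structure is a cantilever built in at D.
Downward deflection at the released point E due to the loads:
  point load 78 at a = 0.75: Pa²(3L − a)/(6EI) = 159/EI
  point load 87.5 at a = 1.5: Pa²(3L − a)/(6EI) = 689.1/EI
  clockwise couple 28.7 at a = 6: M₀a(2L − a)/(2EI) = 774.9/EI
  δ_0 = 1623/EI
Tip deflection under a unit load at E: L³/(3EI) = 140.6/EI.
With EI = 59000 kN·m²: δ_0 = 0.027509 m and δ_{EE} = 0.002383 m/kN.
Compatibility — the beam at E must follow the support down by 0.01 m: δ_0 − R_E·δ_{EE} = 0.01, so R_E = (0.027509 − 0.01)/0.002383 = 7.346 kN.
Moment equilibrium about D: M_D = Σ(load moments about D) − R_E·L = 218.4 − 7.346×7.5 = 163.4 kN·m.

M_D = 163.4 kN·m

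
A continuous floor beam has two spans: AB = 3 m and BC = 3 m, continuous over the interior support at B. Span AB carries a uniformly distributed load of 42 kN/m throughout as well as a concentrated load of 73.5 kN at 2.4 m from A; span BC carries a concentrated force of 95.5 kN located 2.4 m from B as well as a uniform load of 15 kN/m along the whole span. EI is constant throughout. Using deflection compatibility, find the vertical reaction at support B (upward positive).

R_B = 204.5 kN

Take M_B as the redundant. Released structure: two simple spans AB and BC with a hinge at B.
Discontinuity in slope at B on the released structure — sum the simple-span end rotations:
  span AB: UDL 42: wL³/(24EI) = 47.25/EI
  span AB: point load 73.5 at a = 2.4: Pab(L + a)/(6LEI) = 31.75/EI
  span BC: point load 95.5 at a = 2.4: Pab(L + b)/(6LEI) = 27.5/EI
  span BC: UDL 15: wL³/(24EI) = 16.88/EI
  relative rotation θ_0 = (79 + 44.38)/EI = 123.4/EI
A unit hogging moment at B produces rotation L₁/(3EI) + L₂/(3EI) = 2/EI.
Slope continuity at B: θ_0 = M_B·2/EI, so M_B = 123.4/2 = 61.69 kN·m (hogging).
Span AB, ΣM about A with M_B applied at B: R_B^{AB}·3 = 365.4 + 61.69, so R_B^{AB} = 142.4 kN and R_A = 199.5 − 142.4 = 57.14 kN.
Span BC, ΣM about C: R_B^{BC}·3 = 124.8 + 61.69, so R_B^{BC} = 62.16 kN and R_C = 140.5 − 62.16 = 78.34 kN.
R_B = 142.4 + 62.16 = 204.5 kN.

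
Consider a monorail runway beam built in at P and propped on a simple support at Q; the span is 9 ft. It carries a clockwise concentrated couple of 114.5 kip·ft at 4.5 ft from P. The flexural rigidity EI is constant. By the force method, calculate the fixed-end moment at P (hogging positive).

Take the reaction at Q as the redundant and release it; the primary structure is a cantilever fixed at P.
Free-end deflection of the primary structure under the applied loading (downward +):
  clockwise couple 114.5 at a = 4.5: M₀a(2L − a)/(2EI) = 3478/EI
Flexibility coefficient — unit upward force at Q: δ_{QQ} = L³/(3EI) = 243/EI.
The prop prevents deflection at Q: R_Q = δ_0/δ_{QQ} = 3478/243 = 14.31 kip.
Moment equilibrium about P: M_P = Σ(load moments about P) − R_Q·L = 114.5 − 14.31×9 = -14.31 kip·ft.

M_P = -14.31 kip·ft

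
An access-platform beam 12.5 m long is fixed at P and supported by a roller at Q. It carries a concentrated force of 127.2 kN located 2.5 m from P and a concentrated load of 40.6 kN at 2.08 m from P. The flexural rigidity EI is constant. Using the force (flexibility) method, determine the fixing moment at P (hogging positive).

M_P = 293.5 kN·m

Remove the prop at Q; the released (primary) structure is a cantilever built in at P.
Downward deflection at the released point Q due to the loads:
  point load 127.2 at a = 2.5: Pa²(3L − a)/(6EI) = 4638/EI
  point load 40.6 at a = 2.08: Pa²(3L − a)/(6EI) = 1037/EI
  δ_0 = 5674/EI
Flexibility coefficient — unit upward force at Q: δ_{QQ} = L³/(3EI) = 651/EI.
Compatibility at Q: δ_0 − R_Q·δ_{QQ} = 0, so R_Q = 5674/651 = 8.716 kN.
Moment equilibrium about P: M_P = Σ(load moments about P) − R_Q·L = 402.4 − 8.716×12.5 = 293.5 kN·m.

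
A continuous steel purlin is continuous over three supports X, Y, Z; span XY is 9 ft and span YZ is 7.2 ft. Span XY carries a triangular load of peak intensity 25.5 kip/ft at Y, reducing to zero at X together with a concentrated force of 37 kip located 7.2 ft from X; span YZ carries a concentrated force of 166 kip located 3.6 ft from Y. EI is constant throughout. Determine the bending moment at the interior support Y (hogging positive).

M_Y = 202.7 kip·ft

Release continuity at Y by inserting a hinge; the redundant is the internal moment M_Y. The primary structure is two simply-supported spans XY and YZ.
Discontinuity in slope at Y on the released structure — sum the simple-span end rotations:
  span XY: triangular load, peak 25.5: w₀L³/(45EI) = 413.1/EI
  span XY: point load 37 at a = 7.2: Pab(L + a)/(6LEI) = 143.9/EI
  span YZ: point load 166 at a = 3.6: Pab(L + b)/(6LEI) = 537.8/EI
  relative rotation θ_0 = (557 + 537.8)/EI = 1095/EI
A unit hogging moment at Y produces rotation L₁/(3EI) + L₂/(3EI) = 5.4/EI.
Compatibility: M_Y·(L₁+L₂)/(3EI) = θ_0, giving M_Y = 202.7 kip·ft (hogging).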